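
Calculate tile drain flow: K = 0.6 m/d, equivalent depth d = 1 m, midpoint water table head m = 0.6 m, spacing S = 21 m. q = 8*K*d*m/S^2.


q = 8*K*d*m/S^2
q = 8*0.6*1*0.6/21^2
q = 2.8800 / 441

0.0065 m/d


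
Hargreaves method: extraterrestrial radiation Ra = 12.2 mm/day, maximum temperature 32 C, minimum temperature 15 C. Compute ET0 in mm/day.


Tmean = (Tmax + Tmin)/2 = (32 + 15)/2 = 23.5
ET0 = 0.0023 * 12.2 * (23.5 + 17.8) * sqrt(32 - 15)
ET0 = 0.0023 * 12.2 * 41.3 * 4.123106

4.7782 mm/day


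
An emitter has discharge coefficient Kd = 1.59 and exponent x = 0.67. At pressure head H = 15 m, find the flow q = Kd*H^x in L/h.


q = Kd * H^x = 1.59 * 15^0.67 = 1.59 * 6.137354

9.7584 L/h


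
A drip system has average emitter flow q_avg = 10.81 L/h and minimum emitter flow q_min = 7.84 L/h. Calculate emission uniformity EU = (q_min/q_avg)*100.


EU = (q_min/q_avg)*100 = (7.84/10.81)*100 = 72.5254%

72.5254 %


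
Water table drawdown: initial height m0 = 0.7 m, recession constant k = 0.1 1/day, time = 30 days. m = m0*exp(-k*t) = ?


m = m0 * exp(-k*t)
m = 0.7 * exp(-0.1 * 30)
m = 0.7 * exp(-3.0000)

0.0349 m


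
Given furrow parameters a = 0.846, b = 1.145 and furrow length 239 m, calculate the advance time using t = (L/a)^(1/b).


t = (L/a)^(1/b)
t = (239/0.846)^(1/1.145)
t = 282.505910^(1/1.145)

138.2405 min


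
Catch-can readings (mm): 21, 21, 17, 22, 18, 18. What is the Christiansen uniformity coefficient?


mean = 19.500000 mm
MAD = 1.833333 mm
CU = (1 - 1.833333/19.500000)*100

90.5983 %


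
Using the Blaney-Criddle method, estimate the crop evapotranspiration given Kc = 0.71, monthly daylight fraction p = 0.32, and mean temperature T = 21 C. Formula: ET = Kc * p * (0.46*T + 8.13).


ET = Kc * p * (0.46*T + 8.13)
ET = 0.71 * 0.32 * (0.46*21 + 8.13)
ET = 0.71 * 0.32 * 17.7900

4.0419 mm/day


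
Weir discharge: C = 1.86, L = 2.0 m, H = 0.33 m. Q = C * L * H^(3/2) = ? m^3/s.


Q = C * L * H^(3/2) = 1.86 * 2.0 * 0.33^1.5 = 1.86 * 2.0 * 0.189571

0.7052 m^3/s


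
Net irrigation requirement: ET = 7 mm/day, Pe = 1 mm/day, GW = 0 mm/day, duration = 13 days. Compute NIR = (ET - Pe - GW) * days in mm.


Daily deficit = ET - Pe - GW = 7 - 1 - 0 = 6 mm/day
NIR = 6 * 13 = 78 mm

78.0000 mm


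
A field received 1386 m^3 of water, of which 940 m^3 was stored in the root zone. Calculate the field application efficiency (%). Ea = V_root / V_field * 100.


Ea = V_root / V_field * 100 = 940 / 1386 * 100 = 67.8211%

67.8211 %


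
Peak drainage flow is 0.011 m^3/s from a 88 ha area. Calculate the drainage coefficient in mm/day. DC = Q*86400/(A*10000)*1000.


DC = Q * 86400 / (A * 10000) * 1000
DC = 0.011 * 86400 / (88 * 10000) * 1000
DC = 950400.0000 / 880000

1.0800 mm/day


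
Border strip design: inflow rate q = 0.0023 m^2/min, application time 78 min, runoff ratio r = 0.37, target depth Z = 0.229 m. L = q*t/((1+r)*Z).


L = q*t/((1+r)*Z)
L = 0.0023*78/((1+0.37)*0.229)
L = 0.1794/0.31373

0.5718 m


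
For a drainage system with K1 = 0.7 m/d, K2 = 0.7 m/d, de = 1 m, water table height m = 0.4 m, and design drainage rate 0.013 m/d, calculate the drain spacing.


S^2 = 8*K2*de*m/q + 4*K1*m^2/q
S^2 = 8*0.7*1*0.4/0.013 + 4*0.7*0.4^2/0.013
S = sqrt(206.7692)

14.3795 m


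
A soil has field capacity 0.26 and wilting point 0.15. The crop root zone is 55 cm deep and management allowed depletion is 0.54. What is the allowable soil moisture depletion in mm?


SMD = (FC - PWP) * d * MAD * 10
SMD = (0.26 - 0.15) * 55 * 0.54 * 10
SMD = 0.1100 * 55 * 0.54 * 10

32.6700 mm


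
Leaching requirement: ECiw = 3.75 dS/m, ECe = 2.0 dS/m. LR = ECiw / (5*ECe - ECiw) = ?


LR = ECiw / (5*ECe - ECiw)
LR = 3.75 / (5*2.0 - 3.75)
LR = 3.75 / 6.2500

0.6000


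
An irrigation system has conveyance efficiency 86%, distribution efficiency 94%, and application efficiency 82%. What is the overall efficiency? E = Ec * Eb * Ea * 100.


Ec = 0.86, Eb = 0.94, Ea = 0.82
E = 0.86 * 0.94 * 0.82 * 100 = 66.2888%

66.2888 %


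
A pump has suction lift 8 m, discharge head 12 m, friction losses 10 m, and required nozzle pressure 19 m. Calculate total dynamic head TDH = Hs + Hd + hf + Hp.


TDH = Hs + Hd + hf + Hp = 8 + 12 + 10 + 19 = 49

49 m


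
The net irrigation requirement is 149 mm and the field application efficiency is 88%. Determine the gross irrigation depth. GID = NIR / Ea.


Ea = 88% = 0.88
GID = NIR / Ea = 149 / 0.88 = 169.3182 mm

169.3182 mm


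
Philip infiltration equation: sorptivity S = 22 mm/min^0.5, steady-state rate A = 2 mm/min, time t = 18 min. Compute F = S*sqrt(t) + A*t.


F = S*sqrt(t) + A*t
F = 22*sqrt(18) + 2*18
F = 22*4.242641 + 36

129.3381 mm


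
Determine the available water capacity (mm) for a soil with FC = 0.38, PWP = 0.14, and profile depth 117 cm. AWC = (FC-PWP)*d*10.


AWC = (FC - PWP) * d * 10
AWC = (0.38 - 0.14) * 117 * 10
AWC = 0.2400 * 117 * 10

280.8000 mm


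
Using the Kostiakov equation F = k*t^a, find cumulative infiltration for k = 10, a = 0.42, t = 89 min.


F = k * t^a = 10 * 89^0.42
F = 10 * 6.587852

65.8785 mm


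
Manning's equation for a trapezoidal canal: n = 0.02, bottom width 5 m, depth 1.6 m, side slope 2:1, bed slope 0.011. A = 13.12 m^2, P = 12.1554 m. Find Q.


R = A/P = 13.12/12.1554 = 1.079356
Q = (1/0.02) * 13.12 * 1.079356^(2/3) * 0.011^0.5

72.3952 m^3/s


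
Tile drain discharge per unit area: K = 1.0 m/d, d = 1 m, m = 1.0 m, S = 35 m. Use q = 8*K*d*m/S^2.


q = 8*K*d*m/S^2
q = 8*1.0*1*1.0/35^2
q = 8.0000 / 1225

0.0065 m/d


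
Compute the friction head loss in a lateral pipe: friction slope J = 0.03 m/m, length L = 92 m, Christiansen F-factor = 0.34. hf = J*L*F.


hf = J * L * F = 0.03 * 92 * 0.34 = 0.9384 m

0.9384 m


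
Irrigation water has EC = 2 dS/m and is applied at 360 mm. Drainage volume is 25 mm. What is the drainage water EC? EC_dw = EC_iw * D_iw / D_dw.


EC_dw = EC_iw * D_iw / D_dw
EC_dw = 2 * 360 / 25
EC_dw = 720 / 25

28.8000 dS/m


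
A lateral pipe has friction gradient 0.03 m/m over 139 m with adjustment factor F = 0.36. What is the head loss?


hf = J * L * F = 0.03 * 139 * 0.36 = 1.5012 m

1.5012 m


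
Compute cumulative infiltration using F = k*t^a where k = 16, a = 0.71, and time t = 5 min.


F = k * t^a = 16 * 5^0.71
F = 16 * 3.135225

50.1636 mm


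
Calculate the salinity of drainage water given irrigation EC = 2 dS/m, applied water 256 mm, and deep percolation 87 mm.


EC_dw = EC_iw * D_iw / D_dw
EC_dw = 2 * 256 / 87
EC_dw = 512 / 87

5.8851 dS/m


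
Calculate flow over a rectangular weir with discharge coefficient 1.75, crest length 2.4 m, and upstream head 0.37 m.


Q = C * L * H^(3/2) = 1.75 * 2.4 * 0.37^1.5 = 1.75 * 2.4 * 0.225062

0.9453 m^3/s


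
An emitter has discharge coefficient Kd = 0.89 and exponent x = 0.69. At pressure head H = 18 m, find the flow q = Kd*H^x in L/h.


q = Kd * H^x = 0.89 * 18^0.69 = 0.89 * 7.347474

6.5393 L/h


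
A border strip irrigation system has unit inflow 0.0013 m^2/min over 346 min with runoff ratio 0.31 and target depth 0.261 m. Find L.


L = q*t/((1+r)*Z)
L = 0.0013*346/((1+0.31)*0.261)
L = 0.4498/0.34191

1.3156 m


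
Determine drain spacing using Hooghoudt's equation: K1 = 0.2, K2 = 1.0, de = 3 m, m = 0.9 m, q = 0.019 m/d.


S^2 = 8*K2*de*m/q + 4*K1*m^2/q
S^2 = 8*1.0*3*0.9/0.019 + 4*0.2*0.9^2/0.019
S = sqrt(1170.9474)

34.2191 m


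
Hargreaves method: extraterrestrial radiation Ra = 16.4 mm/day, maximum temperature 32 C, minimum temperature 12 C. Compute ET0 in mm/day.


Tmean = (Tmax + Tmin)/2 = (32 + 12)/2 = 22.0
ET0 = 0.0023 * 16.4 * (22.0 + 17.8) * sqrt(32 - 12)
ET0 = 0.0023 * 16.4 * 39.8 * 4.472136

6.7138 mm/day


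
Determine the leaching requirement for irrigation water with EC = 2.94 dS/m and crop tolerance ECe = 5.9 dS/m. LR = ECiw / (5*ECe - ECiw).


LR = ECiw / (5*ECe - ECiw)
LR = 2.94 / (5*5.9 - 2.94)
LR = 2.94 / 26.5600

0.1107


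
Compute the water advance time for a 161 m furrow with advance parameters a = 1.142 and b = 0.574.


t = (L/a)^(1/b)
t = (161/1.142)^(1/0.574)
t = 140.980736^(1/0.574)

5548.5664 min


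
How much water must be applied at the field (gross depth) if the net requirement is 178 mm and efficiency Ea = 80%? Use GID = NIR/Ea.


Ea = 80% = 0.8
GID = NIR / Ea = 178 / 0.8 = 222.5000 mm

222.5000 mm


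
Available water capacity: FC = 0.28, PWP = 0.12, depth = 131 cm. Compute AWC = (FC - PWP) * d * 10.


AWC = (FC - PWP) * d * 10
AWC = (0.28 - 0.12) * 131 * 10
AWC = 0.1600 * 131 * 10

209.6000 mm


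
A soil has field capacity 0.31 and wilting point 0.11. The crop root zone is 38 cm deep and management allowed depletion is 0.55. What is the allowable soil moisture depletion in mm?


SMD = (FC - PWP) * d * MAD * 10
SMD = (0.31 - 0.11) * 38 * 0.55 * 10
SMD = 0.2000 * 38 * 0.55 * 10

41.8000 mm


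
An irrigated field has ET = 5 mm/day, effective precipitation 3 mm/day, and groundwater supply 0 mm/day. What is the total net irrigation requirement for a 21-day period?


Daily deficit = ET - Pe - GW = 5 - 3 - 0 = 2 mm/day
NIR = 2 * 21 = 42 mm

42.0000 mm


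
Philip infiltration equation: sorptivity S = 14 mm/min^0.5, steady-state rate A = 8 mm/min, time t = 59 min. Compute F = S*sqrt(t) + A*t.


F = S*sqrt(t) + A*t
F = 14*sqrt(59) + 8*59
F = 14*7.681146 + 472

579.5360 mm


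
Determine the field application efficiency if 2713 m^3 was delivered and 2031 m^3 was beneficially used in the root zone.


Ea = V_root / V_field * 100 = 2031 / 2713 * 100 = 74.8618%

74.8618 %


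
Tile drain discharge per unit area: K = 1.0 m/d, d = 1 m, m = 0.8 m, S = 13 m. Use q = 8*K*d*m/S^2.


q = 8*K*d*m/S^2
q = 8*1.0*1*0.8/13^2
q = 6.4000 / 169

0.0379 m/d


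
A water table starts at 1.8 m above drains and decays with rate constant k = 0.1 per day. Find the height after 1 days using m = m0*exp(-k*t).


m = m0 * exp(-k*t)
m = 1.8 * exp(-0.1 * 1)
m = 1.8 * exp(-0.1000)

1.6287 m


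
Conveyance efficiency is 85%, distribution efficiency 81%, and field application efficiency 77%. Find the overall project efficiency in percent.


Ec = 0.85, Eb = 0.81, Ea = 0.77
E = 0.85 * 0.81 * 0.77 * 100 = 53.0145%

53.0145 %


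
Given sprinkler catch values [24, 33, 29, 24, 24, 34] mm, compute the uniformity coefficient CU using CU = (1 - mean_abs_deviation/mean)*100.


mean = 28.000000 mm
MAD = 4.000000 mm
CU = (1 - 4.000000/28.000000)*100

85.7143 %


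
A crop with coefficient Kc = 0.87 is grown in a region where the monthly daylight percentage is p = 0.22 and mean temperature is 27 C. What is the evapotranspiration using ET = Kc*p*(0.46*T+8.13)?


ET = Kc * p * (0.46*T + 8.13)
ET = 0.87 * 0.22 * (0.46*27 + 8.13)
ET = 0.87 * 0.22 * 20.5500

3.9333 mm/day


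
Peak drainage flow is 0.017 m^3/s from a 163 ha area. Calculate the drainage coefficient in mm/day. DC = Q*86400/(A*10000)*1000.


DC = Q * 86400 / (A * 10000) * 1000
DC = 0.017 * 86400 / (163 * 10000) * 1000
DC = 1468800.0000 / 1630000

0.9011 mm/day


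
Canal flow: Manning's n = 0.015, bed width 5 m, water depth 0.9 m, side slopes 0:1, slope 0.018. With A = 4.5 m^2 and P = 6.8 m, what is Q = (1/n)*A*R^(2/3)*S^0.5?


R = A/P = 4.5/6.8 = 0.661765
Q = (1/0.015) * 4.5 * 0.661765^(2/3) * 0.018^0.5

30.5652 m^3/s


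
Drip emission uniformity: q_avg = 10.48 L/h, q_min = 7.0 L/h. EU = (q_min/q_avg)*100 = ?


EU = (q_min/q_avg)*100 = (7.0/10.48)*100 = 66.7939%

66.7939 %


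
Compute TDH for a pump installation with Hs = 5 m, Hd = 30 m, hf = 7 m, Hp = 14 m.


TDH = Hs + Hd + hf + Hp = 5 + 30 + 7 + 14 = 56

56 m


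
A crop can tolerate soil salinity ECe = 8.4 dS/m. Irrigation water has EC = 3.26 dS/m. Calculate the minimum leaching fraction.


LR = ECiw / (5*ECe - ECiw)
LR = 3.26 / (5*8.4 - 3.26)
LR = 3.26 / 38.7400

0.0842


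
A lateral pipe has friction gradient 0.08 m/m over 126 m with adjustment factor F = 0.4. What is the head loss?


hf = J * L * F = 0.08 * 126 * 0.4 = 4.0320 m

4.0320 m


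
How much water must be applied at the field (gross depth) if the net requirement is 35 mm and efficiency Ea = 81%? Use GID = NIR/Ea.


Ea = 81% = 0.81
GID = NIR / Ea = 35 / 0.81 = 43.2099 mm

43.2099 mm


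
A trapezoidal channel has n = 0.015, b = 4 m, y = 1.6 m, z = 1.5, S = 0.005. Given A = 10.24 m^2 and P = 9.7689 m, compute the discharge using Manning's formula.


R = A/P = 10.24/9.7689 = 1.048224
Q = (1/0.015) * 10.24 * 1.048224^(2/3) * 0.005^0.5

49.8115 m^3/s


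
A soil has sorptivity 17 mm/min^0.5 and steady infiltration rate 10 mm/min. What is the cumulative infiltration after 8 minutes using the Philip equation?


F = S*sqrt(t) + A*t
F = 17*sqrt(8) + 10*8
F = 17*2.828427 + 80

128.0833 mm


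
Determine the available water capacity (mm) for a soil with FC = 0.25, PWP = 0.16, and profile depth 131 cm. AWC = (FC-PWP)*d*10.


AWC = (FC - PWP) * d * 10
AWC = (0.25 - 0.16) * 131 * 10
AWC = 0.0900 * 131 * 10

117.9000 mm


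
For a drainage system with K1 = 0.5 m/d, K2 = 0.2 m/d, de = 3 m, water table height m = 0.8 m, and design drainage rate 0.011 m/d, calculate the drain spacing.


S^2 = 8*K2*de*m/q + 4*K1*m^2/q
S^2 = 8*0.2*3*0.8/0.011 + 4*0.5*0.8^2/0.011
S = sqrt(465.4545)

21.5744 m


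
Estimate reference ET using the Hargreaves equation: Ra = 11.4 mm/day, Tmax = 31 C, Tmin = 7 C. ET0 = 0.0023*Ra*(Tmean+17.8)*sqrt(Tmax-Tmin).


Tmean = (Tmax + Tmin)/2 = (31 + 7)/2 = 19.0
ET0 = 0.0023 * 11.4 * (19.0 + 17.8) * sqrt(31 - 7)
ET0 = 0.0023 * 11.4 * 36.8 * 4.898979

4.7270 mm/day


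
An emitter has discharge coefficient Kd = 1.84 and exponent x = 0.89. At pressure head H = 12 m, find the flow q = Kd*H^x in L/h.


q = Kd * H^x = 1.84 * 12^0.89 = 1.84 * 9.130011

16.7992 L/h


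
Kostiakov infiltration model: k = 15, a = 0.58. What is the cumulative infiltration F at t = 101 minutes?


F = k * t^a = 15 * 101^0.58
F = 15 * 14.538058

218.0709 mm


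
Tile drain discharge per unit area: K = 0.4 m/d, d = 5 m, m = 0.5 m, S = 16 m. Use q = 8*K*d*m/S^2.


q = 8*K*d*m/S^2
q = 8*0.4*5*0.5/16^2
q = 8.0000 / 256

0.0312 m/d


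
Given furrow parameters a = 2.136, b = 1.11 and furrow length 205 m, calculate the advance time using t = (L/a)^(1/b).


t = (L/a)^(1/b)
t = (205/2.136)^(1/1.11)
t = 95.973783^(1/1.11)

61.0553 min


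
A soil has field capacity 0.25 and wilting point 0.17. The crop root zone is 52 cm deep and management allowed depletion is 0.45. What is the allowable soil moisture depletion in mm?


SMD = (FC - PWP) * d * MAD * 10
SMD = (0.25 - 0.17) * 52 * 0.45 * 10
SMD = 0.0800 * 52 * 0.45 * 10

18.7200 mm


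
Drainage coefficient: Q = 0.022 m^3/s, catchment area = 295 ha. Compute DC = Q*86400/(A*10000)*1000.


DC = Q * 86400 / (A * 10000) * 1000
DC = 0.022 * 86400 / (295 * 10000) * 1000
DC = 1900800.0000 / 2950000

0.6443 mm/day


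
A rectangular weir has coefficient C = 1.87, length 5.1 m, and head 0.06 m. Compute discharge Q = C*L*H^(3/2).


Q = C * L * H^(3/2) = 1.87 * 5.1 * 0.06^1.5 = 1.87 * 5.1 * 0.014697

0.1402 m^3/s


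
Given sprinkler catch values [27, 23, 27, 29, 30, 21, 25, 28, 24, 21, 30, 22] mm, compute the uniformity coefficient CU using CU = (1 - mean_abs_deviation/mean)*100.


mean = 25.583333 mm
MAD = 2.916667 mm
CU = (1 - 2.916667/25.583333)*100

88.5993 %


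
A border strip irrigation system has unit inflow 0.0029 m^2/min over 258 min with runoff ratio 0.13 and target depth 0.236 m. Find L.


L = q*t/((1+r)*Z)
L = 0.0029*258/((1+0.13)*0.236)
L = 0.7482/0.26668

2.8056 m


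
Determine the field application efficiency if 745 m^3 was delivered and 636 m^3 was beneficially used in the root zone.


Ea = V_root / V_field * 100 = 636 / 745 * 100 = 85.3691%

85.3691 %


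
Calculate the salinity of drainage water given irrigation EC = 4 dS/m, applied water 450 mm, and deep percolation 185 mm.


EC_dw = EC_iw * D_iw / D_dw
EC_dw = 4 * 450 / 185
EC_dw = 1800 / 185

9.7297 dS/m


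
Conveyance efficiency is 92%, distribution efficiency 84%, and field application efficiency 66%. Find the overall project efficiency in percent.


Ec = 0.92, Eb = 0.84, Ea = 0.66
E = 0.92 * 0.84 * 0.66 * 100 = 51.0048%

51.0048 %


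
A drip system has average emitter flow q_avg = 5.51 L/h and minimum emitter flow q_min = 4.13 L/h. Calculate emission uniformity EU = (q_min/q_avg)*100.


EU = (q_min/q_avg)*100 = (4.13/5.51)*100 = 74.9546%

74.9546 %


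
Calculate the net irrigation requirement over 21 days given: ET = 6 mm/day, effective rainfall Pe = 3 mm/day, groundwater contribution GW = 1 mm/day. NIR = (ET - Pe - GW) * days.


Daily deficit = ET - Pe - GW = 6 - 3 - 1 = 2 mm/day
NIR = 2 * 21 = 42 mm

42.0000 mm


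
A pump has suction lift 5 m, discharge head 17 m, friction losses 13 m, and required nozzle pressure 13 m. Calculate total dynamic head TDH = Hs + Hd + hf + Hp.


TDH = Hs + Hd + hf + Hp = 5 + 17 + 13 + 13 = 48

48 m


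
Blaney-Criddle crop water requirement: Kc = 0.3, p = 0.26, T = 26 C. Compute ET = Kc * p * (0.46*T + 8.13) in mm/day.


ET = Kc * p * (0.46*T + 8.13)
ET = 0.3 * 0.26 * (0.46*26 + 8.13)
ET = 0.3 * 0.26 * 20.0900

1.5670 mm/day


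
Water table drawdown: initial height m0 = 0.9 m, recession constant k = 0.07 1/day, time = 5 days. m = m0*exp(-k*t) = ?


m = m0 * exp(-k*t)
m = 0.9 * exp(-0.07 * 5)
m = 0.9 * exp(-0.3500)

0.6342 m


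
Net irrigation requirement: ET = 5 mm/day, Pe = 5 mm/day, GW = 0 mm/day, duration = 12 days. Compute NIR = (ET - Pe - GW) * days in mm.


Daily deficit = ET - Pe - GW = 5 - 5 - 0 = 0 mm/day
NIR = 0 * 12 = 0 mm

0 mm


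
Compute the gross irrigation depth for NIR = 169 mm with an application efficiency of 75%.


Ea = 75% = 0.75
GID = NIR / Ea = 169 / 0.75 = 225.3333 mm

225.3333 mm


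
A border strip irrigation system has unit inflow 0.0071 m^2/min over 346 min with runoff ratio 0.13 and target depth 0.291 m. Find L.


L = q*t/((1+r)*Z)
L = 0.0071*346/((1+0.13)*0.291)
L = 2.4566/0.32883

7.4707 m


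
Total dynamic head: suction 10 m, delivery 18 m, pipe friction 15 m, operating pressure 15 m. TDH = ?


TDH = Hs + Hd + hf + Hp = 10 + 18 + 15 + 15 = 58

58 m


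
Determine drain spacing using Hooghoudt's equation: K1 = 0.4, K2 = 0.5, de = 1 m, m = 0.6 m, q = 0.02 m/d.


S^2 = 8*K2*de*m/q + 4*K1*m^2/q
S^2 = 8*0.5*1*0.6/0.02 + 4*0.4*0.6^2/0.02
S = sqrt(148.8000)

12.1984 m


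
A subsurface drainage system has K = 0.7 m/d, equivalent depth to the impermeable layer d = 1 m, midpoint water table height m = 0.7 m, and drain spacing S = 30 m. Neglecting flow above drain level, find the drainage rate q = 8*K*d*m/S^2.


q = 8*K*d*m/S^2
q = 8*0.7*1*0.7/30^2
q = 3.9200 / 900

0.0044 m/d


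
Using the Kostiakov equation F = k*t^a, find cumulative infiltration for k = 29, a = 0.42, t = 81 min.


F = k * t^a = 29 * 81^0.42
F = 29 * 6.332332

183.6376 mm


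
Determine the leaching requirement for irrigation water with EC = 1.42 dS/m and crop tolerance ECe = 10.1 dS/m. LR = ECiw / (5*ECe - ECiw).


LR = ECiw / (5*ECe - ECiw)
LR = 1.42 / (5*10.1 - 1.42)
LR = 1.42 / 49.0800

0.0289


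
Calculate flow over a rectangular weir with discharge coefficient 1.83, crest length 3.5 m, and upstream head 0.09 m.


Q = C * L * H^(3/2) = 1.83 * 3.5 * 0.09^1.5 = 1.83 * 3.5 * 0.027000

0.1729 m^3/s


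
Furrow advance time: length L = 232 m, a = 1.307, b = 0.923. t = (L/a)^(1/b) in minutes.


t = (L/a)^(1/b)
t = (232/1.307)^(1/0.923)
t = 177.505738^(1/0.923)

273.4323 min


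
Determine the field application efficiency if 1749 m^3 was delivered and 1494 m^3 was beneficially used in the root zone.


Ea = V_root / V_field * 100 = 1494 / 1749 * 100 = 85.4202%

85.4202 %


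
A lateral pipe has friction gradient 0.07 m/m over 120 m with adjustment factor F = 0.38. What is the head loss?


hf = J * L * F = 0.07 * 120 * 0.38 = 3.1920 m

3.1920 m


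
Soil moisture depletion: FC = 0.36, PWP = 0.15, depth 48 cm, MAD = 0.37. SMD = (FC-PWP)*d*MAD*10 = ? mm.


SMD = (FC - PWP) * d * MAD * 10
SMD = (0.36 - 0.15) * 48 * 0.37 * 10
SMD = 0.2100 * 48 * 0.37 * 10

37.2960 mm


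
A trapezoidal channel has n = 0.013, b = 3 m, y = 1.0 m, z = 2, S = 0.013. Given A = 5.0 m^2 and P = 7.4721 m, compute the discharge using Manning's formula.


R = A/P = 5.0/7.4721 = 0.669156
Q = (1/0.013) * 5.0 * 0.669156^(2/3) * 0.013^0.5

33.5493 m^3/s


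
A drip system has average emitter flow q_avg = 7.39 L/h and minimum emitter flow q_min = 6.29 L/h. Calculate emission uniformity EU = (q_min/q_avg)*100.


EU = (q_min/q_avg)*100 = (6.29/7.39)*100 = 85.1150%

85.1150 %


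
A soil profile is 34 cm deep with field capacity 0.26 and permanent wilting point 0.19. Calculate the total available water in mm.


AWC = (FC - PWP) * d * 10
AWC = (0.26 - 0.19) * 34 * 10
AWC = 0.0700 * 34 * 10

23.8000 mm


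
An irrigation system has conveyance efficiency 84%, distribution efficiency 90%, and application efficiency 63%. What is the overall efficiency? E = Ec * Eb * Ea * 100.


Ec = 0.84, Eb = 0.9, Ea = 0.63
E = 0.84 * 0.9 * 0.63 * 100 = 47.6280%

47.6280 %


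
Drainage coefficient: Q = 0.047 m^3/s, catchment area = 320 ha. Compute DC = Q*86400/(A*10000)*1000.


DC = Q * 86400 / (A * 10000) * 1000
DC = 0.047 * 86400 / (320 * 10000) * 1000
DC = 4060800.0000 / 3200000

1.2690 mm/day


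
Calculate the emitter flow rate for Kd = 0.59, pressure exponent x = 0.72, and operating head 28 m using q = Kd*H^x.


q = Kd * H^x = 0.59 * 28^0.72 = 0.59 * 11.014221

6.4984 L/h


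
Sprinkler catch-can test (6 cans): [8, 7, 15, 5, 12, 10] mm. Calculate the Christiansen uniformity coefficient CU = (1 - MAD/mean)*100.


mean = 9.500000 mm
MAD = 2.833333 mm
CU = (1 - 2.833333/9.500000)*100

70.1754 %


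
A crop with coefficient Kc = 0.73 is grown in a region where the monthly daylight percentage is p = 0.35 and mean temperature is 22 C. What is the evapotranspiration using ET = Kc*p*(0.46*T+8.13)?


ET = Kc * p * (0.46*T + 8.13)
ET = 0.73 * 0.35 * (0.46*22 + 8.13)
ET = 0.73 * 0.35 * 18.2500

4.6629 mm/day


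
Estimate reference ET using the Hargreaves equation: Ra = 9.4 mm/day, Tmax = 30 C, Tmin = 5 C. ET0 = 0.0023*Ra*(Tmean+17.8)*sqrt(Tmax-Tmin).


Tmean = (Tmax + Tmin)/2 = (30 + 5)/2 = 17.5
ET0 = 0.0023 * 9.4 * (17.5 + 17.8) * sqrt(30 - 5)
ET0 = 0.0023 * 9.4 * 35.3 * 5.000000

3.8159 mm/day


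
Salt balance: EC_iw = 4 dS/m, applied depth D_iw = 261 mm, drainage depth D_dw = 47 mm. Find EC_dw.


EC_dw = EC_iw * D_iw / D_dw
EC_dw = 4 * 261 / 47
EC_dw = 1044 / 47

22.2128 dS/m


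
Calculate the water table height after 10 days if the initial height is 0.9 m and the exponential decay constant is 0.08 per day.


m = m0 * exp(-k*t)
m = 0.9 * exp(-0.08 * 10)
m = 0.9 * exp(-0.8000)

0.4044 m


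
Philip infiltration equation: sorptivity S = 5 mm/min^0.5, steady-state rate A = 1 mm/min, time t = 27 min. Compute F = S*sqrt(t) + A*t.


F = S*sqrt(t) + A*t
F = 5*sqrt(27) + 1*27
F = 5*5.196152 + 27

52.9808 mm


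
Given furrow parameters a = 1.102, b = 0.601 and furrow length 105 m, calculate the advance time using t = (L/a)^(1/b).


t = (L/a)^(1/b)
t = (105/1.102)^(1/0.601)
t = 95.281307^(1/0.601)

1962.7188 min


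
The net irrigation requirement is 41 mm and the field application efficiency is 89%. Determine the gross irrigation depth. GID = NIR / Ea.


Ea = 89% = 0.89
GID = NIR / Ea = 41 / 0.89 = 46.0674 mm

46.0674 mm


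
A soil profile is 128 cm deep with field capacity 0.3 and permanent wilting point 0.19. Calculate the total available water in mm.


AWC = (FC - PWP) * d * 10
AWC = (0.3 - 0.19) * 128 * 10
AWC = 0.1100 * 128 * 10

140.8000 mm


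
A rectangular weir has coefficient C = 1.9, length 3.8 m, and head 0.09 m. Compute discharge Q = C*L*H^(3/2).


Q = C * L * H^(3/2) = 1.9 * 3.8 * 0.09^1.5 = 1.9 * 3.8 * 0.027000

0.1949 m^3/s


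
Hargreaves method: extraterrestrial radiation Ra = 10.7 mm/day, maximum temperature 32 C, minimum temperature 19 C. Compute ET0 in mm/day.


Tmean = (Tmax + Tmin)/2 = (32 + 19)/2 = 25.5
ET0 = 0.0023 * 10.7 * (25.5 + 17.8) * sqrt(32 - 19)
ET0 = 0.0023 * 10.7 * 43.3 * 3.605551

3.8421 mm/day


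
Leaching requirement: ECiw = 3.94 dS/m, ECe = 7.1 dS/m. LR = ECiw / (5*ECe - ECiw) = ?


LR = ECiw / (5*ECe - ECiw)
LR = 3.94 / (5*7.1 - 3.94)
LR = 3.94 / 31.5600

0.1248


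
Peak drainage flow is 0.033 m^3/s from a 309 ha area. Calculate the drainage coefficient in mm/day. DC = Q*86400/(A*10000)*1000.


DC = Q * 86400 / (A * 10000) * 1000
DC = 0.033 * 86400 / (309 * 10000) * 1000
DC = 2851200.0000 / 3090000

0.9227 mm/day


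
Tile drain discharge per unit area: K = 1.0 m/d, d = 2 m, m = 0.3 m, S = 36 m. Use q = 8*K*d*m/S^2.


q = 8*K*d*m/S^2
q = 8*1.0*2*0.3/36^2
q = 4.8000 / 1296

0.0037 m/d


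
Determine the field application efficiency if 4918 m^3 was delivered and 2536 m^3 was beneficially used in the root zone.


Ea = V_root / V_field * 100 = 2536 / 4918 * 100 = 51.5657%

51.5657 %


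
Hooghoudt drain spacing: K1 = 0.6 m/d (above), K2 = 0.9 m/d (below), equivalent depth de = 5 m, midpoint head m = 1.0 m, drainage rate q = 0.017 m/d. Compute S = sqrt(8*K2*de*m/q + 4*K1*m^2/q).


S^2 = 8*K2*de*m/q + 4*K1*m^2/q
S^2 = 8*0.9*5*1.0/0.017 + 4*0.6*1.0^2/0.017
S = sqrt(2258.8235)

47.5271 m


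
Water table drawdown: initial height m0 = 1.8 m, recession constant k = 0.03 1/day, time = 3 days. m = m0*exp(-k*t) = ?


m = m0 * exp(-k*t)
m = 1.8 * exp(-0.03 * 3)
m = 1.8 * exp(-0.0900)

1.6451 m


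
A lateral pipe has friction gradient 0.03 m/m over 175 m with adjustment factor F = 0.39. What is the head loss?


hf = J * L * F = 0.03 * 175 * 0.39 = 2.0475 m

2.0475 m


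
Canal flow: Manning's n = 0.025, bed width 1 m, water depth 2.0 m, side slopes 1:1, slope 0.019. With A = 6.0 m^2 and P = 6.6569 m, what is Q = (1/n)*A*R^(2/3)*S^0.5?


R = A/P = 6.0/6.6569 = 0.901320
Q = (1/0.025) * 6.0 * 0.901320^(2/3) * 0.019^0.5

30.8679 m^3/s


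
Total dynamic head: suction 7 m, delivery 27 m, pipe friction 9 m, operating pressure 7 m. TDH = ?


TDH = Hs + Hd + hf + Hp = 7 + 27 + 9 + 7 = 50

50 m


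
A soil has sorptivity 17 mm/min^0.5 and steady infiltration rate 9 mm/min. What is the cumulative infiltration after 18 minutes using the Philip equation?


F = S*sqrt(t) + A*t
F = 17*sqrt(18) + 9*18
F = 17*4.242641 + 162

234.1249 mm


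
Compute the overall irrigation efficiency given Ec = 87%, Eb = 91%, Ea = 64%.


Ec = 0.87, Eb = 0.91, Ea = 0.64
E = 0.87 * 0.91 * 0.64 * 100 = 50.6688%

50.6688 %


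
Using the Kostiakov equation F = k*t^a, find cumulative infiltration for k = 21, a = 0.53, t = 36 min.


F = k * t^a = 21 * 36^0.53
F = 21 * 6.680982

140.3006 mm


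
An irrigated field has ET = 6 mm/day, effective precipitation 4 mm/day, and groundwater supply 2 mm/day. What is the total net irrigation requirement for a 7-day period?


Daily deficit = ET - Pe - GW = 6 - 4 - 2 = 0 mm/day
NIR = 0 * 7 = 0 mm

0 mm


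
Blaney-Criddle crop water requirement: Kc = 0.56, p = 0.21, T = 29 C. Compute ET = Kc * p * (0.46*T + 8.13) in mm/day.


ET = Kc * p * (0.46*T + 8.13)
ET = 0.56 * 0.21 * (0.46*29 + 8.13)
ET = 0.56 * 0.21 * 21.4700

2.5249 mm/day


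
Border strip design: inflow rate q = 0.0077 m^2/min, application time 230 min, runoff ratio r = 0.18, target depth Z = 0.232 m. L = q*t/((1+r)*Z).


L = q*t/((1+r)*Z)
L = 0.0077*230/((1+0.18)*0.232)
L = 1.771/0.27376

6.4692 m


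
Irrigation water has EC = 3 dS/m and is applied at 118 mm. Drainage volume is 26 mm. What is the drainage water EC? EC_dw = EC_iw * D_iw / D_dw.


EC_dw = EC_iw * D_iw / D_dw
EC_dw = 3 * 118 / 26
EC_dw = 354 / 26

13.6154 dS/m


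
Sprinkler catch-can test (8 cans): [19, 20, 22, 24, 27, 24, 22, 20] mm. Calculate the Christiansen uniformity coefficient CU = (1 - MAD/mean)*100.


mean = 22.250000 mm
MAD = 2.062500 mm
CU = (1 - 2.062500/22.250000)*100

90.7303 %


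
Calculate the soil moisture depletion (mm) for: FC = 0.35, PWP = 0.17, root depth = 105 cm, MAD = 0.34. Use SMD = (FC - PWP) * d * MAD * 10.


SMD = (FC - PWP) * d * MAD * 10
SMD = (0.35 - 0.17) * 105 * 0.34 * 10
SMD = 0.1800 * 105 * 0.34 * 10

64.2600 mm


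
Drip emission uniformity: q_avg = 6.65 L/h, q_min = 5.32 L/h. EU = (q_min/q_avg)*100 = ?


EU = (q_min/q_avg)*100 = (5.32/6.65)*100 = 80.0000%

80.0000 %


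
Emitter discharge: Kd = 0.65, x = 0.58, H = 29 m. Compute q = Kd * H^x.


q = Kd * H^x = 0.65 * 29^0.58 = 0.65 * 7.050028

4.5825 L/h


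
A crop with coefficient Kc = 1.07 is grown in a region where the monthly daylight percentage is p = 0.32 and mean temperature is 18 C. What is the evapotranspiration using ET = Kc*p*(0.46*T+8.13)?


ET = Kc * p * (0.46*T + 8.13)
ET = 1.07 * 0.32 * (0.46*18 + 8.13)
ET = 1.07 * 0.32 * 16.4100

5.6188 mm/day


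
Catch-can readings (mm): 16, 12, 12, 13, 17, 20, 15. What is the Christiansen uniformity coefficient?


mean = 15.000000 mm
MAD = 2.285714 mm
CU = (1 - 2.285714/15.000000)*100

84.7619 %


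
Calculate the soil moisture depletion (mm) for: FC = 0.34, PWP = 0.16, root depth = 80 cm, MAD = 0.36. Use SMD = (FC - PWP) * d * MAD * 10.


SMD = (FC - PWP) * d * MAD * 10
SMD = (0.34 - 0.16) * 80 * 0.36 * 10
SMD = 0.1800 * 80 * 0.36 * 10

51.8400 mm


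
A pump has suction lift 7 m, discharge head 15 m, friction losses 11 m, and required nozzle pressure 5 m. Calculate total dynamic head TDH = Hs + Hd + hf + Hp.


TDH = Hs + Hd + hf + Hp = 7 + 15 + 11 + 5 = 38

38 m


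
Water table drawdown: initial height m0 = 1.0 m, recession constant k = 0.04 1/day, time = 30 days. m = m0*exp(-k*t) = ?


m = m0 * exp(-k*t)
m = 1.0 * exp(-0.04 * 30)
m = 1.0 * exp(-1.2000)

0.3012 m


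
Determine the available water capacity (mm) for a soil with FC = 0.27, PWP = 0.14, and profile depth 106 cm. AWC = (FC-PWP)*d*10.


AWC = (FC - PWP) * d * 10
AWC = (0.27 - 0.14) * 106 * 10
AWC = 0.1300 * 106 * 10

137.8000 mm


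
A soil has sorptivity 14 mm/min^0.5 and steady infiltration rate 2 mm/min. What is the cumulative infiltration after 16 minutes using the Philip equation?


F = S*sqrt(t) + A*t
F = 14*sqrt(16) + 2*16
F = 14*4.000000 + 32

88.0000 mm


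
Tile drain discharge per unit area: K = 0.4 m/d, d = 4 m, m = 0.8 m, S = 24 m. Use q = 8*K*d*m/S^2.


q = 8*K*d*m/S^2
q = 8*0.4*4*0.8/24^2
q = 10.2400 / 576

0.0178 m/d


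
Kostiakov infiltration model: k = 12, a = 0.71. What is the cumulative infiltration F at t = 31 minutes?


F = k * t^a = 12 * 31^0.71
F = 12 * 11.451617

137.4194 mm


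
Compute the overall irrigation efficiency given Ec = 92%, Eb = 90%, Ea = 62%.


Ec = 0.92, Eb = 0.9, Ea = 0.62
E = 0.92 * 0.9 * 0.62 * 100 = 51.3360%

51.3360 %


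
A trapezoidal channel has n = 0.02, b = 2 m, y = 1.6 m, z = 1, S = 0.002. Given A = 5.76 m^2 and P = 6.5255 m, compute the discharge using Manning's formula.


R = A/P = 5.76/6.5255 = 0.882691
Q = (1/0.02) * 5.76 * 0.882691^(2/3) * 0.002^0.5

11.8517 m^3/s


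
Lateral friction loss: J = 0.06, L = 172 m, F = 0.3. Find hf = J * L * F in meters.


hf = J * L * F = 0.06 * 172 * 0.3 = 3.0960 m

3.0960 m


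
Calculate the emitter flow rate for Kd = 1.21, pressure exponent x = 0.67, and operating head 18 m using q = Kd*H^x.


q = Kd * H^x = 1.21 * 18^0.67 = 1.21 * 6.934778

8.3911 L/h


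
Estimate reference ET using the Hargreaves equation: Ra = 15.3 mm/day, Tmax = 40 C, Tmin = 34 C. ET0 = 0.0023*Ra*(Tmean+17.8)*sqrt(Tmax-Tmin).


Tmean = (Tmax + Tmin)/2 = (40 + 34)/2 = 37.0
ET0 = 0.0023 * 15.3 * (37.0 + 17.8) * sqrt(40 - 34)
ET0 = 0.0023 * 15.3 * 54.8 * 2.449490

4.7236 mm/day


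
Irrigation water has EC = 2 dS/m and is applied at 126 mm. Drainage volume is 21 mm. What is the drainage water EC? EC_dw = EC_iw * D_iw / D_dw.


EC_dw = EC_iw * D_iw / D_dw
EC_dw = 2 * 126 / 21
EC_dw = 252 / 21

12.0000 dS/m


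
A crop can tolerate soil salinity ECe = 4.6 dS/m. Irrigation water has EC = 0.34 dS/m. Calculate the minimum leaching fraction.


LR = ECiw / (5*ECe - ECiw)
LR = 0.34 / (5*4.6 - 0.34)
LR = 0.34 / 22.6600

0.0150


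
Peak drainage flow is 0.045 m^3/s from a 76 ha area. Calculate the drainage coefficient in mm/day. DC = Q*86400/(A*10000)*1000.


DC = Q * 86400 / (A * 10000) * 1000
DC = 0.045 * 86400 / (76 * 10000) * 1000
DC = 3888000.0000 / 760000

5.1158 mm/day


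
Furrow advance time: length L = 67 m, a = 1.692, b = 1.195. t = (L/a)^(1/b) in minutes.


t = (L/a)^(1/b)
t = (67/1.692)^(1/1.195)
t = 39.598109^(1/1.195)

21.7253 min


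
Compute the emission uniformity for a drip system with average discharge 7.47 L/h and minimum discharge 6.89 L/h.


EU = (q_min/q_avg)*100 = (6.89/7.47)*100 = 92.2356%

92.2356 %


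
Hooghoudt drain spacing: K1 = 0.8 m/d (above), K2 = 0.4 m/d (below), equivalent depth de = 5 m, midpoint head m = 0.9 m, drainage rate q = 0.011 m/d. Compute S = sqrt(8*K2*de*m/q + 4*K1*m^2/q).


S^2 = 8*K2*de*m/q + 4*K1*m^2/q
S^2 = 8*0.4*5*0.9/0.011 + 4*0.8*0.9^2/0.011
S = sqrt(1544.7273)

39.3030 m


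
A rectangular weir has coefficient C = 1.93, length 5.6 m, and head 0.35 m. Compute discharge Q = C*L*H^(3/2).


Q = C * L * H^(3/2) = 1.93 * 5.6 * 0.35^1.5 = 1.93 * 5.6 * 0.207063

2.2379 m^3/s


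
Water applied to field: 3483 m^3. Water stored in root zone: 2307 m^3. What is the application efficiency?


Ea = V_root / V_field * 100 = 2307 / 3483 * 100 = 66.2360%

66.2360 %


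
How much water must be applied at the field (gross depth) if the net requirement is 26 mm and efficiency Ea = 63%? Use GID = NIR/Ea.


Ea = 63% = 0.63
GID = NIR / Ea = 26 / 0.63 = 41.2698 mm

41.2698 mm


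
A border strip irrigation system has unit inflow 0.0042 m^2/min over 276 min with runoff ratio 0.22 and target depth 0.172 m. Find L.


L = q*t/((1+r)*Z)
L = 0.0042*276/((1+0.22)*0.172)
L = 1.1592/0.20984

5.5242 m


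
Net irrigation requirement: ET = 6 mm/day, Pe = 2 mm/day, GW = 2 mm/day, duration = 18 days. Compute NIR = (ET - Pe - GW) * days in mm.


Daily deficit = ET - Pe - GW = 6 - 2 - 2 = 2 mm/day
NIR = 2 * 18 = 36 mm

36.0000 mm


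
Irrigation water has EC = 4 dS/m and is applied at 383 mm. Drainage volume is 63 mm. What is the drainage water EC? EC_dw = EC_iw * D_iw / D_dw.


EC_dw = EC_iw * D_iw / D_dw
EC_dw = 4 * 383 / 63
EC_dw = 1532 / 63

24.3175 dS/m


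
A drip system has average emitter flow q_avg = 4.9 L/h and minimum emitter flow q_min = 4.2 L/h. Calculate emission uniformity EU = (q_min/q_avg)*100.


EU = (q_min/q_avg)*100 = (4.2/4.9)*100 = 85.7143%

85.7143 %


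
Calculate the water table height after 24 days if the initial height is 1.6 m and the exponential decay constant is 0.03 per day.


m = m0 * exp(-k*t)
m = 1.6 * exp(-0.03 * 24)
m = 1.6 * exp(-0.7200)

0.7788 m


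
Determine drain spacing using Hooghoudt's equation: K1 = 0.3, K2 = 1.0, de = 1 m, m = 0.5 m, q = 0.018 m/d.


S^2 = 8*K2*de*m/q + 4*K1*m^2/q
S^2 = 8*1.0*1*0.5/0.018 + 4*0.3*0.5^2/0.018
S = sqrt(238.8889)

15.4560 m


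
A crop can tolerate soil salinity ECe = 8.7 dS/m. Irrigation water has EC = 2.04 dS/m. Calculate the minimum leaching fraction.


LR = ECiw / (5*ECe - ECiw)
LR = 2.04 / (5*8.7 - 2.04)
LR = 2.04 / 41.4600

0.0492


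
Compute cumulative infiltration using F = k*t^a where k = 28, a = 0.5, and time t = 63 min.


F = k * t^a = 28 * 63^0.5
F = 28 * 7.937254

222.2431 mm


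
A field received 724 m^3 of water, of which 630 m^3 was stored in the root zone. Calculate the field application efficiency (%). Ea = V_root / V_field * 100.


Ea = V_root / V_field * 100 = 630 / 724 * 100 = 87.0166%

87.0166 %


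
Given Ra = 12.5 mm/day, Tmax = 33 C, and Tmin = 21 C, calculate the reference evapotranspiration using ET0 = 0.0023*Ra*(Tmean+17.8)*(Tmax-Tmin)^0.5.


Tmean = (Tmax + Tmin)/2 = (33 + 21)/2 = 27.0
ET0 = 0.0023 * 12.5 * (27.0 + 17.8) * sqrt(33 - 21)
ET0 = 0.0023 * 12.5 * 44.8 * 3.464102

4.4618 mm/day


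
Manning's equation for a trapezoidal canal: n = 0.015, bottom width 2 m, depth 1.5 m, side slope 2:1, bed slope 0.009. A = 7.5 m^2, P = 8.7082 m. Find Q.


R = A/P = 7.5/8.7082 = 0.861257
Q = (1/0.015) * 7.5 * 0.861257^(2/3) * 0.009^0.5

42.9385 m^3/s


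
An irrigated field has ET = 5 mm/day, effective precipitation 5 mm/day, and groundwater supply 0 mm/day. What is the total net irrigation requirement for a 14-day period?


Daily deficit = ET - Pe - GW = 5 - 5 - 0 = 0 mm/day
NIR = 0 * 14 = 0 mm

0 mm


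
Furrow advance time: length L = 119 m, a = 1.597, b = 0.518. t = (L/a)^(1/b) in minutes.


t = (L/a)^(1/b)
t = (119/1.597)^(1/0.518)
t = 74.514715^(1/0.518)

4114.9720 min


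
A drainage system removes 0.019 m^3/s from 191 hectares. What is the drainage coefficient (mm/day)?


DC = Q * 86400 / (A * 10000) * 1000
DC = 0.019 * 86400 / (191 * 10000) * 1000
DC = 1641600.0000 / 1910000

0.8595 mm/day


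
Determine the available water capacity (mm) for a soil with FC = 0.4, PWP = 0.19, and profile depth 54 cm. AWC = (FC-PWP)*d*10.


AWC = (FC - PWP) * d * 10
AWC = (0.4 - 0.19) * 54 * 10
AWC = 0.2100 * 54 * 10

113.4000 mm


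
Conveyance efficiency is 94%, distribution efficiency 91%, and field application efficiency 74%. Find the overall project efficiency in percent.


Ec = 0.94, Eb = 0.91, Ea = 0.74
E = 0.94 * 0.91 * 0.74 * 100 = 63.2996%

63.2996 %


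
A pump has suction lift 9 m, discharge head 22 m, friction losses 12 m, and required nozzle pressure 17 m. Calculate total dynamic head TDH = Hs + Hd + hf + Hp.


TDH = Hs + Hd + hf + Hp = 9 + 22 + 12 + 17 = 60

60 m


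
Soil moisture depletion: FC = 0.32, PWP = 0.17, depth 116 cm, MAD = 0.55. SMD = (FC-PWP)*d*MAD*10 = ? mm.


SMD = (FC - PWP) * d * MAD * 10
SMD = (0.32 - 0.17) * 116 * 0.55 * 10
SMD = 0.1500 * 116 * 0.55 * 10

95.7000 mm


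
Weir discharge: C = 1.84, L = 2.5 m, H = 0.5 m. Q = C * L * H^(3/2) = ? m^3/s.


Q = C * L * H^(3/2) = 1.84 * 2.5 * 0.5^1.5 = 1.84 * 2.5 * 0.353553

1.6263 m^3/s


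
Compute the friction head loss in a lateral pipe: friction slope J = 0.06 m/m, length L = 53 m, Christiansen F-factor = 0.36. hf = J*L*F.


hf = J * L * F = 0.06 * 53 * 0.36 = 1.1448 m

1.1448 m


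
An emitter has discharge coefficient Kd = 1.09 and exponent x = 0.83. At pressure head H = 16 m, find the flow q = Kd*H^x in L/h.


q = Kd * H^x = 1.09 * 16^0.83 = 1.09 * 9.986644

10.8854 L/h


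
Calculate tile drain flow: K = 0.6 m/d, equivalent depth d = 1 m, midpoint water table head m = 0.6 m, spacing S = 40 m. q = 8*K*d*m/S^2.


q = 8*K*d*m/S^2
q = 8*0.6*1*0.6/40^2
q = 2.8800 / 1600

0.0018 m/d


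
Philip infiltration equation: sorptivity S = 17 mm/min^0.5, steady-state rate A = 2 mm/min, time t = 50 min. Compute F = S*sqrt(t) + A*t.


F = S*sqrt(t) + A*t
F = 17*sqrt(50) + 2*50
F = 17*7.071068 + 100

220.2082 mm


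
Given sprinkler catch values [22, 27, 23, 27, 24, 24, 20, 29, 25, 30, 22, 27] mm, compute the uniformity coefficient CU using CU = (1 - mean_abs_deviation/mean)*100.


mean = 25.000000 mm
MAD = 2.500000 mm
CU = (1 - 2.500000/25.000000)*100

90.0000 %


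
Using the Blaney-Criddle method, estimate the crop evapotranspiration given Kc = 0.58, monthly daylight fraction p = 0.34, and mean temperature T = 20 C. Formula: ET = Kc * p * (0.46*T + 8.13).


ET = Kc * p * (0.46*T + 8.13)
ET = 0.58 * 0.34 * (0.46*20 + 8.13)
ET = 0.58 * 0.34 * 17.3300

3.4175 mm/day


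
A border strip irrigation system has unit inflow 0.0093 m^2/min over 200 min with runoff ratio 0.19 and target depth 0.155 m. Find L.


L = q*t/((1+r)*Z)
L = 0.0093*200/((1+0.19)*0.155)
L = 1.86/0.18445

10.0840 m
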